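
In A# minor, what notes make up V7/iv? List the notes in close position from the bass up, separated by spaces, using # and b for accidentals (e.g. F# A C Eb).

A# C## E# G#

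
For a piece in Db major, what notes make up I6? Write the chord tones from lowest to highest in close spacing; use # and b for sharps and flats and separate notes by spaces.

The numeral's case and figure indicate a major triad. In Db major its root, the tonic, is Db.
That chord is spelled Db-F-Ab.
With the 6 figure the chord is in first inversion; from the bass F upward in close position it reads F-Ab-Db.

F Ab Db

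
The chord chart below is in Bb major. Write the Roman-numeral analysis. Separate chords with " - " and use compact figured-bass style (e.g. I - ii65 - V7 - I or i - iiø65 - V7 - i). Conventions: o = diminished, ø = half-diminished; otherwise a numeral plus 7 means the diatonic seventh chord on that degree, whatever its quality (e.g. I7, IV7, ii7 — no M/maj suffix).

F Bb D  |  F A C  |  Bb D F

I64 - V - I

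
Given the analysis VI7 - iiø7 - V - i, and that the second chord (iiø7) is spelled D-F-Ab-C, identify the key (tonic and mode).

The chord Dm7b5 is a half-diminished seventh chord rooted on D; its label is iiø7.
If D is scale degree 2 and the mode makes that degree carry a half-diminished seventh chord, the tonic is C and the mode is minor.

C minor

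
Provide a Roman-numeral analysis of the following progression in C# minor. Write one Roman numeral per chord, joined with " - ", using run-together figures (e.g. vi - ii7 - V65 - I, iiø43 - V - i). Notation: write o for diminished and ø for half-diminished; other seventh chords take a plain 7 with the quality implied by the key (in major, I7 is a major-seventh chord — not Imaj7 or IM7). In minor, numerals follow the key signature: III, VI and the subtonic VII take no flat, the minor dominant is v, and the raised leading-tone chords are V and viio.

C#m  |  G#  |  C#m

C#m: minor triad on C# = scale degree 1 → i.
G#: major triad on G# = scale degree 5 → V.
C#m: root C# is the tonic; minor triad there is i.

i - V - i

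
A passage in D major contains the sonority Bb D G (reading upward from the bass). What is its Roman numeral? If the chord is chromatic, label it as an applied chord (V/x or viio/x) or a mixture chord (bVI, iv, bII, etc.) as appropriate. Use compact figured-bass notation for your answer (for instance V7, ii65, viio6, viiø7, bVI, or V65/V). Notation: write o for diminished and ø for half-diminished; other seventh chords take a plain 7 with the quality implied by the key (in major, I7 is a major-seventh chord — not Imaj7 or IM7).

iv6

The pitches G-Bb-D form a minor triad rooted on G.
G is the fourth degree of D major. This is the minor subdominant, borrowed from the parallel minor.
With Bb in the bass the chord is in first inversion, so the figured bass is 6.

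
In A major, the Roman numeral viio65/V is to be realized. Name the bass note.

F#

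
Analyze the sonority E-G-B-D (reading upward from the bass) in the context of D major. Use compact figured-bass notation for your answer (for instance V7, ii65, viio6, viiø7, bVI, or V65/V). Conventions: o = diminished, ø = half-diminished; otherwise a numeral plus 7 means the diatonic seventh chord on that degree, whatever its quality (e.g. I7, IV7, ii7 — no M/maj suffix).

ii7

The pitches E-G-B-D form a minor seventh chord rooted on E.
E is scale degree 2 in D major, and a minor seventh chord on that degree is written ii7.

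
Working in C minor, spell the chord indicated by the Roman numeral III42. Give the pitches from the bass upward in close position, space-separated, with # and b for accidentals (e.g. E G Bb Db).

The numeral's case and figure indicate a major seventh chord. In C minor its root, the third degree, is Eb.
That chord is spelled Eb-G-Bb-D.
With the 42 figure the chord is in third inversion; from the bass D upward in close position it reads D-Eb-G-Bb.

D Eb G Bb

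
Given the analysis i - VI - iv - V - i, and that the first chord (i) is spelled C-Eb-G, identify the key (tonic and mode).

C minor

i is given as C-Eb-G — a minor triad with root C.
If C is scale degree 1 and the mode makes that degree carry a minor triad, the tonic is C and the mode is minor.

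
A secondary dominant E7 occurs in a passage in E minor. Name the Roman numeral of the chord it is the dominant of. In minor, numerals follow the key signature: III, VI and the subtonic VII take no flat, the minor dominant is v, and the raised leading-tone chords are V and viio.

The chord is a dominant seventh chord on E.
A dominant resolves down a perfect fifth: E → A. In E minor, A is scale degree 4, i.e. iv.

iv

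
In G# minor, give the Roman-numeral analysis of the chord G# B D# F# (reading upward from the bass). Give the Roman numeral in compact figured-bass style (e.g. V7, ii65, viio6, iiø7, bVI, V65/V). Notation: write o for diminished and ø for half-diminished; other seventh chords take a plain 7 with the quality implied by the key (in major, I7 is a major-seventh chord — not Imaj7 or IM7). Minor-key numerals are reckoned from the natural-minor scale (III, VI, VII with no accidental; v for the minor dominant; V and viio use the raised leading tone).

The pitches G#-B-D#-F# form a minor seventh chord rooted on G#.
G# is scale degree 1 in G# minor, and a minor seventh chord on that degree is written i7.

i7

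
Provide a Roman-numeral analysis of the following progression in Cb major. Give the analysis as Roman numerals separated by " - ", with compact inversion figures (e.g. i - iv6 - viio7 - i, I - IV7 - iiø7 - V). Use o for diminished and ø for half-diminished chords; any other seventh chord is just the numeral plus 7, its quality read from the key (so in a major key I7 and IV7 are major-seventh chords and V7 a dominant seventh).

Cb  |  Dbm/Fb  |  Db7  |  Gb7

Cb has root Cb, degree 1 in Cb major, so I.
Dbm/Fb: root Db is the supertonic; minor triad there is ii6.
Db7: a dominant seventh chord on Db, the applied dominant of V → V7/V.
Gb7: dominant seventh chord on Gb = scale degree 5 → V7.

I - ii6 - V7/V - V7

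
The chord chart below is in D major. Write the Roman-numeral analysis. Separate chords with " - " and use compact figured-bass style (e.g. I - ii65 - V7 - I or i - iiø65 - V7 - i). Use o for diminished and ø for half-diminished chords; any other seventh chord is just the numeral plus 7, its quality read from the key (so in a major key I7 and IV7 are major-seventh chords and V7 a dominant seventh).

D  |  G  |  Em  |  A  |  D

D: major triad on D = scale degree 1 → I.
G has root G, degree 4 in D major, so IV.
Em: minor triad on E = scale degree 2 → ii.
A: major triad on A = scale degree 5 → V.
D: root D is the tonic; major triad there is I.

I - IV - ii - V - I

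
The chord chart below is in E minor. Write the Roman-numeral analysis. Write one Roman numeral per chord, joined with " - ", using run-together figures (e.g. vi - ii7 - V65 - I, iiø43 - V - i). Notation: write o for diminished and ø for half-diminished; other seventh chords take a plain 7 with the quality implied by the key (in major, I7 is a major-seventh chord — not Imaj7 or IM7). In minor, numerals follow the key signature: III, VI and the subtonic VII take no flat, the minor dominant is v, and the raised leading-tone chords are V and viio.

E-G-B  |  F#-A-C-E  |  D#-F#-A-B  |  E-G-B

E-G-B: root E is the tonic; minor triad there is i.
F#-A-C-E: half-diminished seventh chord on F# = scale degree 2 → iiø7.
D#-F#-A-B: root B is the dominant; dominant seventh chord there is V65.
E-G-B: root E is the tonic; minor triad there is i.

i - iiø7 - V65 - i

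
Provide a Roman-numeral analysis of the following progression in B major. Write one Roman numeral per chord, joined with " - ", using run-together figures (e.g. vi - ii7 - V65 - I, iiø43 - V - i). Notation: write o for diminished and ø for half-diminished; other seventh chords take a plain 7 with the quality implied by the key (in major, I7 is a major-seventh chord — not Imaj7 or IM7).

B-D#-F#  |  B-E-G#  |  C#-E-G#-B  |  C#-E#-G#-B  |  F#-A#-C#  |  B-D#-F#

B-D#-F#: root B is the tonic; major triad there is I.
B-E-G#: root E is the subdominant; major triad there is IV64.
C#-E-G#-B: minor seventh chord on C# = scale degree 2 → ii7.
C#-E#-G#-B: chromatic; C# is V of V, so V7/V.
F#-A#-C# has root F#, degree 5 in B major, so V.
B-D#-F#: root B is the tonic; major triad there is I.

I - IV64 - ii7 - V7/V - V - I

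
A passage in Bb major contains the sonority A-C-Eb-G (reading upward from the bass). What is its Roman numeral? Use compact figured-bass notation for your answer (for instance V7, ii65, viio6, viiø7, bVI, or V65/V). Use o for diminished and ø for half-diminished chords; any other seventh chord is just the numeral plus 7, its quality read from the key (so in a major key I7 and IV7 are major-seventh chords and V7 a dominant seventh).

viiø7

The pitches A-C-Eb-G form a half-diminished seventh chord rooted on A.
In Bb major, A is the leading tone; the diatonic half-diminished seventh chord there is viiø7.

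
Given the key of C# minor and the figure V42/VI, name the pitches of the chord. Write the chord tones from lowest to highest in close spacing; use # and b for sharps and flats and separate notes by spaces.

D E G# B

The slash means an applied dominant: we want the dominant of VI. In C# minor, VI is A major, and its dominant is built on E.
Building a dominant seventh chord on E gives E-G#-B-D.
The figured bass 42 indicates third inversion, placing the seventh (D) in the bass: D-E-G#-B.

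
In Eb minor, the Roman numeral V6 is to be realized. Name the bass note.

D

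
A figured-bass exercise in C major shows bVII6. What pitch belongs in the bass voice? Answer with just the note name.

bVII in C major has root Bb; the chord is Bb-D-F.
The figure 6 means first inversion — the third is in the bass.

D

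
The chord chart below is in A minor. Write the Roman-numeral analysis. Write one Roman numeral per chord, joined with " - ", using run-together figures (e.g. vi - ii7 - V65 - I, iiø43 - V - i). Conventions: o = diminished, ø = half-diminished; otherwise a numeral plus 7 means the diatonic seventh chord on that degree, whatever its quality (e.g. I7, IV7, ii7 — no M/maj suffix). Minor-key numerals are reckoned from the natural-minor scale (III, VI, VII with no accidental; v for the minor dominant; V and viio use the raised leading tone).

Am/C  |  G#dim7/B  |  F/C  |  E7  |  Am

i6 - viio65 - VI64 - V7 - i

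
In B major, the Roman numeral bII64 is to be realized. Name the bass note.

G

bII in B major has root C; the chord is C-E-G.
The figure 64 means second inversion — the fifth is in the bass.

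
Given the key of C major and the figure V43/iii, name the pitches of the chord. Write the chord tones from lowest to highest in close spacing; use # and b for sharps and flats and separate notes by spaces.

The slash means an applied dominant: we want the dominant of iii. In C major, iii is E minor, and its dominant is built on B.
Building a dominant seventh chord on B gives B-D#-F#-A.
With the 43 figure the chord is in second inversion; from the bass F# upward in close position it reads F#-A-B-D#.

F# A B D#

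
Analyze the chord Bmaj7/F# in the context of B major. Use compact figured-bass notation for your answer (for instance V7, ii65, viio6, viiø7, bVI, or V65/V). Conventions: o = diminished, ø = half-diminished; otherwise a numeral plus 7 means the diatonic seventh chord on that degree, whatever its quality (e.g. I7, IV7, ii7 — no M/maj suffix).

The pitches B-D#-F#-A# form a major seventh chord rooted on B.
In B major, B is the tonic; the diatonic major seventh chord there is I7.
With F# in the bass the chord is in second inversion, so the figured bass is 43.

I43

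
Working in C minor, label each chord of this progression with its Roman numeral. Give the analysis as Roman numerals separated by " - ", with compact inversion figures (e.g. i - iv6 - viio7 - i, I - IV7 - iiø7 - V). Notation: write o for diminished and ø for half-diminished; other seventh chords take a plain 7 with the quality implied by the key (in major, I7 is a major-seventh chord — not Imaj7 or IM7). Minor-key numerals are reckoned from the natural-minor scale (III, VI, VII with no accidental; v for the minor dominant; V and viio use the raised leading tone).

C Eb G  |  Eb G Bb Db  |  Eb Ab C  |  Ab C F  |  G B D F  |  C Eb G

i - V7/VI - VI64 - iv6 - V7 - i

C-Eb-G: root C is the tonic; minor triad there is i.
Eb-G-Bb-Db: a dominant seventh chord on Eb, the applied dominant of VI → V7/VI.
Eb-Ab-C: major triad on Ab = scale degree 6 → VI64.
Ab-C-F: minor triad on F = scale degree 4 → iv6.
G-B-D-F: root G is the dominant; dominant seventh chord there is V7.
C-Eb-G: root C is the tonic; minor triad there is i.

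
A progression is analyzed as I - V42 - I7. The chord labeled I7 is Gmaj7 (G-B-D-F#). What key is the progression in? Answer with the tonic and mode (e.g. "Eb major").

The chord Gmaj7 is a major seventh chord rooted on G; its label is I7.
If G is scale degree 1 and the mode makes that degree carry a major seventh chord, the tonic is G and the mode is major.

G major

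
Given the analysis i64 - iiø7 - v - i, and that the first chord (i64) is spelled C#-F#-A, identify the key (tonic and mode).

The chord F#m/C# is a minor triad rooted on F#; its label is i64.
If F# is scale degree 1 and the mode makes that degree carry a minor triad, the tonic is F# and the mode is minor.

F# minor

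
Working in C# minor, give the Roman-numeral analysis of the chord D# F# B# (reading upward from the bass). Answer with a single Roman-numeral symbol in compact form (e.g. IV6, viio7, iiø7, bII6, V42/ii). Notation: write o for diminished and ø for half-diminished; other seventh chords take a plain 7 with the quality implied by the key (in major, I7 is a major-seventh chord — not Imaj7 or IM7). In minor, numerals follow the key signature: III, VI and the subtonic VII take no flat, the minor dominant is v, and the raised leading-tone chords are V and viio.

Stacked in thirds the chord is B#-D#-F#: a diminished triad on B#.
In C# minor, B# is the leading tone; the diatonic diminished triad there is viio.
With D# in the bass the chord is in first inversion, so the figured bass is 6.

viio6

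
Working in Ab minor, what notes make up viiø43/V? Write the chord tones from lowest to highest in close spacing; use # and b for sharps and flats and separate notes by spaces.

viiø43/V is a secondary leading-tone chord. The target V is Eb in Ab minor; the applied chord is rooted a semitone below, on D.
Building a half-diminished seventh chord on D gives D-F-Ab-C.
The figured bass 43 indicates second inversion, placing the fifth (Ab) in the bass: Ab-C-D-F.

Ab C D F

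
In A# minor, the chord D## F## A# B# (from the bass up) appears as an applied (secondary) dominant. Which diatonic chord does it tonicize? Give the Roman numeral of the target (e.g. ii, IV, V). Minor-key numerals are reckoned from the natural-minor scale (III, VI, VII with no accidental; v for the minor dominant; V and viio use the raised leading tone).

The chord is a dominant seventh chord on B#.
A dominant resolves down a perfect fifth: B# → E#. In A# minor, E# is scale degree 5, i.e. V.

V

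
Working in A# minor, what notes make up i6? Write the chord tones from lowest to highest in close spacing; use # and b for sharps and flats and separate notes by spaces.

The numeral's case and figure indicate a minor triad. In A# minor its root, scale degree 1, is A#.
That chord is spelled A#-C#-E#.
With the 6 figure the chord is in first inversion; from the bass C# upward in close position it reads C#-E#-A#.

C# E# A#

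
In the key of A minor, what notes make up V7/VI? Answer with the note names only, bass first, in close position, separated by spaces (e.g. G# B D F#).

The slash means an applied dominant: we want the dominant of VI. In A minor, VI is F major, and its dominant is built on C.
Building a dominant seventh chord on C gives C-E-G-Bb.

C E G Bb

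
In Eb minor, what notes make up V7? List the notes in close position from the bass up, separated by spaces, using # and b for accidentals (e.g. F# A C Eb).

Bb D F Ab

In Eb minor, scale degree 5 is Bb. The dominant is major (leading tone raised), so V is a dominant seventh chord.
That chord is spelled Bb-D-F-Ab.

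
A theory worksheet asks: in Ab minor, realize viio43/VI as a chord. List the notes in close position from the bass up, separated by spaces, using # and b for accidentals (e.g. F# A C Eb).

viio43/VI is a secondary leading-tone chord. The target VI is Fb in Ab minor; the applied chord is rooted a semitone below, on Eb.
Building a fully diminished seventh chord on Eb gives Eb-Gb-Bbb-Dbb.
The figured bass 43 indicates second inversion, placing the fifth (Bbb) in the bass: Bbb-Dbb-Eb-Gb.

Bbb Dbb Eb Gb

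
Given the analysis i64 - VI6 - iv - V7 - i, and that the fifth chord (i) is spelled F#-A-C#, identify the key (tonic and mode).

F# minor

The chord F#m is a minor triad rooted on F#; its label is i.
If F# is scale degree 1 and the mode makes that degree carry a minor triad, the tonic is F# and the mode is minor.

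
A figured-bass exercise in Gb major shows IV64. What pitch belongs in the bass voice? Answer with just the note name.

IV in Gb major has root Cb; the chord is Cb-Eb-Gb.
The figure 64 means second inversion — the fifth is in the bass.

Gb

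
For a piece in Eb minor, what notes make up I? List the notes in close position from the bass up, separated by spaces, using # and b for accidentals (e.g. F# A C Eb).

Eb G Bb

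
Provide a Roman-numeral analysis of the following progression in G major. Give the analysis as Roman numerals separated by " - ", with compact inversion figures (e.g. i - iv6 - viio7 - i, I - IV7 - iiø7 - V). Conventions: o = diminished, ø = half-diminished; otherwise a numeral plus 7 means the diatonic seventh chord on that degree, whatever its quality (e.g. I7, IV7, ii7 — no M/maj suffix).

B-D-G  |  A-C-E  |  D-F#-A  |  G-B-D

I6 - ii - V - I

B-D-G has root G, degree 1 in G major, so I6.
A-C-E has root A, degree 2 in G major, so ii.
D-F#-A has root D, degree 5 in G major, so V.
G-B-D: root G is the tonic; major triad there is I.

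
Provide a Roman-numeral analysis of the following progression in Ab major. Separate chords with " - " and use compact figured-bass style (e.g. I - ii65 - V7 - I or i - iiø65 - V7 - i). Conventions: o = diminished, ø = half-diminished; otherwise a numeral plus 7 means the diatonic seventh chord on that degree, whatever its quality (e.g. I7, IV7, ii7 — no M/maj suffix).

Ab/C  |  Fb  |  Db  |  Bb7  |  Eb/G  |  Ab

I6 - bVI - IV - V7/V - V6 - I

Ab/C: major triad on Ab = scale degree 1 → I6.
Fb: major triad on Fb — chromatic; bVI (borrowed from the parallel minor).
Db has root Db, degree 4 in Ab major, so IV.
Bb7: chromatic; Bb is V of V, so V7/V.
Eb/G: major triad on Eb = scale degree 5 → V6.
Ab has root Ab, degree 1 in Ab major, so I.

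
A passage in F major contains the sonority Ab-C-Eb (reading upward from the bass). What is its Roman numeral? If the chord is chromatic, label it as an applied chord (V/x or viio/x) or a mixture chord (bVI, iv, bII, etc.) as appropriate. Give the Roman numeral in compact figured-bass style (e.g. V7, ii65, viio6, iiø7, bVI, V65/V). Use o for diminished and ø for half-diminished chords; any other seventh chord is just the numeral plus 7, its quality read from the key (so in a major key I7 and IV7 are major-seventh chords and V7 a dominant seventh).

bIII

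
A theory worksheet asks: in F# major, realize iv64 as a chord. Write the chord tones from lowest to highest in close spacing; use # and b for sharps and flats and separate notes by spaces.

F# B D

Scale degree 4 in F# major is B; here the chord built on it is altered to a minor triad. iv64 is the minor subdominant, borrowed from the parallel minor.
So the chord is B-D-F#, a minor triad.
With the 64 figure the chord is in second inversion; from the bass F# upward in close position it reads F#-B-D.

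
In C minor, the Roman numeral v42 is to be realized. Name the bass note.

F

v in C minor has root G; the chord is G-Bb-D-F.
The figure 42 means third inversion — the seventh is in the bass.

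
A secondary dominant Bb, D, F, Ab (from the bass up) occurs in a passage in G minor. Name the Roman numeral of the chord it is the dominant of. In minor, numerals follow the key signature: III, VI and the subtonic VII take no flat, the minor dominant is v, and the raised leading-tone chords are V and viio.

VI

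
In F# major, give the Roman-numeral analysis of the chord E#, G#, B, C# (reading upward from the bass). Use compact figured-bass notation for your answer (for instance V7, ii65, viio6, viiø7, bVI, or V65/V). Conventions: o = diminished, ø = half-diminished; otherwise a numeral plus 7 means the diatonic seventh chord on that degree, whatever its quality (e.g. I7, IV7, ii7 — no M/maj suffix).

V65

Stacked in thirds the chord is C#-E#-G#-B: a dominant seventh chord on C#.
C# is scale degree 5 in F# major, and a dominant seventh chord on that degree is written V7.
With E# in the bass the chord is in first inversion, so the figured bass is 65.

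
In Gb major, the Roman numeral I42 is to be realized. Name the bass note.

F

I in Gb major has root Gb; the chord is Gb-Bb-Db-F.
The figure 42 means third inversion — the seventh is in the bass.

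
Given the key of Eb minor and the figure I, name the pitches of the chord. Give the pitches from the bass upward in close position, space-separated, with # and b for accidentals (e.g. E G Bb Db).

I is the major tonic (Picardy third), borrowed from the parallel major. In Eb minor that root is Eb.
So the chord is Eb-G-Bb.

Eb G Bb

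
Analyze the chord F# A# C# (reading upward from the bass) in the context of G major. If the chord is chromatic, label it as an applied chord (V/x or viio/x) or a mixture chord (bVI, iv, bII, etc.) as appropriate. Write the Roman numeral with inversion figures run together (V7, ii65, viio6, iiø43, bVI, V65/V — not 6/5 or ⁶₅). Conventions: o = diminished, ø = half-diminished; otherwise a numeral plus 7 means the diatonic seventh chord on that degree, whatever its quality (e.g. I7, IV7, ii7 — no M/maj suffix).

V/iii

Stacked in thirds the chord is F#-A#-C#: a major triad on F#.
F# is not a diatonic chord root with this quality in G major, but it lies a perfect fifth above B (iii), so the chord functions as an applied dominant of iii.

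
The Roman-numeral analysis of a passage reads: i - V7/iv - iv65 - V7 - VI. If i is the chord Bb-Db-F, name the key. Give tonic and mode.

Bb minor

The anchor chord is a minor triad on Bb, labeled i.
If Bb is scale degree 1 and the mode makes that degree carry a minor triad, the tonic is Bb and the mode is minor.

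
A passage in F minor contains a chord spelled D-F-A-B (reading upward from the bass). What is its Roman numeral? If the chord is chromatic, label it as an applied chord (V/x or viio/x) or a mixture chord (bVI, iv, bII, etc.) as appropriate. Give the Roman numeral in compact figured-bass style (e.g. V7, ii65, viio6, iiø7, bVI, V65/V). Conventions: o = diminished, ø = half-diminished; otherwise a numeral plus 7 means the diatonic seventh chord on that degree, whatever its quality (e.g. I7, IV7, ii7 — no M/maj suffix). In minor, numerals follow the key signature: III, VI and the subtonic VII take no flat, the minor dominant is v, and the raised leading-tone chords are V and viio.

viiø65/V

Stacked in thirds the chord is B-D-F-A: a half-diminished seventh chord on B.
B sits a half step below C (V in F minor); a diminished chord there is the applied leading-tone chord of V.
With D in the bass the chord is in first inversion, so the figured bass is 65.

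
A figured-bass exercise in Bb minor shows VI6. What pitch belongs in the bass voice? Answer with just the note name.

Bb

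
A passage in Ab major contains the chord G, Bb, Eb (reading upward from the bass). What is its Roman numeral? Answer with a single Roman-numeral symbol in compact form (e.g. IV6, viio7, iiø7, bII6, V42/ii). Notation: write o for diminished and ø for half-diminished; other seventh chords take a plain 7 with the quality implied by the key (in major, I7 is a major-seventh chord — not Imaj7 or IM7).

V6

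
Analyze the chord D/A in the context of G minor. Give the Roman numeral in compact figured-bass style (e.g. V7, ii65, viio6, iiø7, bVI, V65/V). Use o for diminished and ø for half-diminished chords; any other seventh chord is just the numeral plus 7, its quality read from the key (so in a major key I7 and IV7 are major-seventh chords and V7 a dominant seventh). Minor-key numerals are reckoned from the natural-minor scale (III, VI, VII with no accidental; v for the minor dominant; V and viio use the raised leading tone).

V64

The pitches D-F#-A form a major triad rooted on D.
In G minor, D is the dominant; the diatonic major triad there is V.
With A in the bass the chord is in second inversion, so the figured bass is 64.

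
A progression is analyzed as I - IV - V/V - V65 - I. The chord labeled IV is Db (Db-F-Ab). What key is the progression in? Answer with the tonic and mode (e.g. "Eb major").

Ab major

IV is given as Db-F-Ab — a major triad with root Db.
Counting down 3 scale steps from Db places the tonic on Ab; a major triad on degree 4 is diatonic only in major.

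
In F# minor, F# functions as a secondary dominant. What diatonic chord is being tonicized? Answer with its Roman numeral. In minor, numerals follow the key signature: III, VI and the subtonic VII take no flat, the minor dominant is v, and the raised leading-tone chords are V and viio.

iv

The chord is a major triad on F#.
A dominant resolves down a perfect fifth: F# → B. In F# minor, B is scale degree 4, i.e. iv.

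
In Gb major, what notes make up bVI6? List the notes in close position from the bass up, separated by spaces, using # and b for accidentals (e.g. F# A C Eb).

Gb Bbb Ebb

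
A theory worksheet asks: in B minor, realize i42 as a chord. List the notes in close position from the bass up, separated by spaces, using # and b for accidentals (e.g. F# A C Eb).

A B D F#

The numeral's case and figure indicate a minor seventh chord. In B minor its root, the tonic, is B.
That chord is spelled B-D-F#-A.
With the 42 figure the chord is in third inversion; from the bass A upward in close position it reads A-B-D-F#.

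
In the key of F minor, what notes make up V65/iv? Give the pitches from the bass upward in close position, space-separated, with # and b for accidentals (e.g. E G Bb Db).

A C Eb F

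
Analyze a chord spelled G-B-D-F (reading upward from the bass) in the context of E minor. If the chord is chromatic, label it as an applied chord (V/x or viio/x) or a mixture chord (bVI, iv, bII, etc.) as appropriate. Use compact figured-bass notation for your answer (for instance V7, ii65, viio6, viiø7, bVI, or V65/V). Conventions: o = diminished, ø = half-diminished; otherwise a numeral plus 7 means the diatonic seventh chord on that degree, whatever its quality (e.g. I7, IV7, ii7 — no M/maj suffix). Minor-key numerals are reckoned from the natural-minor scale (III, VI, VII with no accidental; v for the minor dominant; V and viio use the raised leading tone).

The pitches G-B-D-F form a dominant seventh chord rooted on G.
G is not a diatonic chord root with this quality in E minor, but it lies a perfect fifth above C (VI), so the chord functions as an applied dominant of VI.

V7/VI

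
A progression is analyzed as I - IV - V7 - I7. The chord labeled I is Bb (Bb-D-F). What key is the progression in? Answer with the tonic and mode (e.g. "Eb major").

The anchor chord is a major triad on Bb, labeled I.
If Bb is scale degree 1 and the mode makes that degree carry a major triad, the tonic is Bb and the mode is major.

Bb major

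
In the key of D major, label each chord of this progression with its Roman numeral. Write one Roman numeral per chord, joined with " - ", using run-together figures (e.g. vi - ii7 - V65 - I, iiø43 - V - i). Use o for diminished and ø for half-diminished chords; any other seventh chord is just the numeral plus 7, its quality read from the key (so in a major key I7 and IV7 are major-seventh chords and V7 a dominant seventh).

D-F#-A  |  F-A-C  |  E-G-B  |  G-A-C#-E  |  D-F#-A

D-F#-A: root D is the tonic; major triad there is I.
F-A-C: F with this quality isn't in the key; it's bIII, borrowed from the parallel minor.
E-G-B: root E is the supertonic; minor triad there is ii.
G-A-C#-E: dominant seventh chord on A = scale degree 5 → V42.
D-F#-A: root D is the tonic; major triad there is I.

I - bIII - ii - V42 - I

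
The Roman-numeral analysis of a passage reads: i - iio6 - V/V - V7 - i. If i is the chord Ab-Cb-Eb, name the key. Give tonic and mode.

Ab minor

The chord Abm is a minor triad rooted on Ab; its label is i.
If Ab is scale degree 1 and the mode makes that degree carry a minor triad, the tonic is Ab and the mode is minor.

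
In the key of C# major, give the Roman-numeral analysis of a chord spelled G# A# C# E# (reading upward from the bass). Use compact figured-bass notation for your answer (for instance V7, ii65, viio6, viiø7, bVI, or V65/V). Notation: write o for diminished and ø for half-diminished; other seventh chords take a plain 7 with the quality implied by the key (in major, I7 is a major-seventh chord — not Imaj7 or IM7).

vi42

The pitches A#-C#-E#-G# form a minor seventh chord rooted on A#.
A# is scale degree 6 in C# major, and a minor seventh chord on that degree is written vi7.
With G# in the bass the chord is in third inversion, so the figured bass is 42.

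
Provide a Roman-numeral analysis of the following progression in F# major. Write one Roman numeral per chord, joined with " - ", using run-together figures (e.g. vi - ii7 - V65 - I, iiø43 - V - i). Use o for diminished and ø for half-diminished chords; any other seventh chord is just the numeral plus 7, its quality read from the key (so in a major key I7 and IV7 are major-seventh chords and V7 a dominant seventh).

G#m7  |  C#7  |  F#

G#m7: minor seventh chord on G# = scale degree 2 → ii7.
C#7: dominant seventh chord on C# = scale degree 5 → V7.
F#: major triad on F# = scale degree 1 → I.

ii7 - V7 - I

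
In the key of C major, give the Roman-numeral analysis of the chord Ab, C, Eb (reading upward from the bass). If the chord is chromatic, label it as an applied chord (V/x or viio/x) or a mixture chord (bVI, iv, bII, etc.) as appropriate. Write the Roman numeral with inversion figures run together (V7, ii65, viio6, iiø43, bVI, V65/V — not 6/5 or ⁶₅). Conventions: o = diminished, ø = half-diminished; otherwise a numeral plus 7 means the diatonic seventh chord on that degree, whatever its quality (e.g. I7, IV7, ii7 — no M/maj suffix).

bVI

Stacked in thirds the chord is Ab-C-Eb: a major triad on Ab.
Ab is the lowered sixth degree of C major (diatonic 6 would be A). This is a major triad on the lowered sixth degree, borrowed from the parallel minor.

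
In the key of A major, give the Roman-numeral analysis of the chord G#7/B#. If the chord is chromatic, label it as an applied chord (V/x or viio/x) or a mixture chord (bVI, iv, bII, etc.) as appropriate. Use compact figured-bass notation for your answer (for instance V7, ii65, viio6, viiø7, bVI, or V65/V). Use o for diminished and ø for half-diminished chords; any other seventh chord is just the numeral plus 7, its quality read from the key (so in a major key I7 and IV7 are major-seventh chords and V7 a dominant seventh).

V65/iii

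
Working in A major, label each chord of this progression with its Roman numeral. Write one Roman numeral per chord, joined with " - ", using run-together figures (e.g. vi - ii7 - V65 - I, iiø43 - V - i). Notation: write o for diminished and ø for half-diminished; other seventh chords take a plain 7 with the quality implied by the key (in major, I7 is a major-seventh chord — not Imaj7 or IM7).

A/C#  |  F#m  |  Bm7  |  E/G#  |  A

I6 - vi - ii7 - V6 - I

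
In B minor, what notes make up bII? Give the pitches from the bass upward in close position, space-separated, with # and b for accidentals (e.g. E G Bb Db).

C E G

bII is the Neapolitan chord — a major triad on the lowered second degree. In B minor that root is C.
So the chord is C-E-G.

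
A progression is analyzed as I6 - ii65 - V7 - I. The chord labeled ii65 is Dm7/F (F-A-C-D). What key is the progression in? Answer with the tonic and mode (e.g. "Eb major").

C major

The chord Dm7/F is a minor seventh chord rooted on D; its label is ii65.
ii65 on D implies D is the supertonic; that puts the tonic at C, and the lowercase numeral fits major mode.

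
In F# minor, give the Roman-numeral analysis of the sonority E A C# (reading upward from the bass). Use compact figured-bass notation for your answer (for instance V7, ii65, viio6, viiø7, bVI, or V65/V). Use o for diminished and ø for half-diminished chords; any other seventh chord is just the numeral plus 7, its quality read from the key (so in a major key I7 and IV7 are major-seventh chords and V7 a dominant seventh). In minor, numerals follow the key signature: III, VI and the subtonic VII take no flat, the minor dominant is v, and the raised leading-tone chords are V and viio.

III64

Stacked in thirds the chord is A-C#-E: a major triad on A.
A is scale degree 3 in F# minor, and a major triad on that degree is written III.
With E in the bass the chord is in second inversion, so the figured bass is 64.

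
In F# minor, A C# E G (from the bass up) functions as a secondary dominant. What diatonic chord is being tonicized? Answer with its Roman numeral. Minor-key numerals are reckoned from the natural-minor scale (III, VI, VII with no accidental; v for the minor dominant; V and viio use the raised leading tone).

VI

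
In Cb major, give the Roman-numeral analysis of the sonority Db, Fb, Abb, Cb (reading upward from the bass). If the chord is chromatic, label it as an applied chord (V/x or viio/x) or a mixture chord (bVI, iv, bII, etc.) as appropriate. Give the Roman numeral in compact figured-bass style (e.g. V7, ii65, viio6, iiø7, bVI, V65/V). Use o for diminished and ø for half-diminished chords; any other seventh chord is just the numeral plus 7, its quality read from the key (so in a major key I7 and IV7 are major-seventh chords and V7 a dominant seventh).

Stacked in thirds the chord is Db-Fb-Abb-Cb: a half-diminished seventh chord on Db.
Db is the second degree of Cb major. This is the half-diminished supertonic seventh, borrowed from the parallel minor.

iiø7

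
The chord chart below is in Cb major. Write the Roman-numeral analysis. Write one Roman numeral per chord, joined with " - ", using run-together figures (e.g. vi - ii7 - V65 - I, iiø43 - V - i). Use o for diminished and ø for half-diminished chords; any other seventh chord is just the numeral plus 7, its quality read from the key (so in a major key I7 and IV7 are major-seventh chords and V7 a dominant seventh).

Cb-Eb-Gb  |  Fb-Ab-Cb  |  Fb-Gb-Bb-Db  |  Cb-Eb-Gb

Cb-Eb-Gb has root Cb, degree 1 in Cb major, so I.
Fb-Ab-Cb has root Fb, degree 4 in Cb major, so IV.
Fb-Gb-Bb-Db: dominant seventh chord on Gb = scale degree 5 → V42.
Cb-Eb-Gb: major triad on Cb = scale degree 1 → I.

I - IV - V42 - I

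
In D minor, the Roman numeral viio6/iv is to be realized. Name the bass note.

The applied chord viio6/iv is rooted on F#: F#-A-C.
The figure 6 means first inversion — the third is in the bass.

A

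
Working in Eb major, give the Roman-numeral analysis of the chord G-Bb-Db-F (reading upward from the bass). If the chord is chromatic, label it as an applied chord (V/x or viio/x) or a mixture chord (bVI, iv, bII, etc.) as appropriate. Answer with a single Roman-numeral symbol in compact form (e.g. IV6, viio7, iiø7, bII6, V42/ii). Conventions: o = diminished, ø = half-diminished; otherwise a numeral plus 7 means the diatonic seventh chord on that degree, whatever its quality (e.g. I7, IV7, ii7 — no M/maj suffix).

viiø7/IV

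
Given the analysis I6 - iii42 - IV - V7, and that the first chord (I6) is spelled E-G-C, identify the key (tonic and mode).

C major

I6 is given as E-G-C — a major triad with root C.
If C is scale degree 1 and the mode makes that degree carry a major triad, the tonic is C and the mode is major.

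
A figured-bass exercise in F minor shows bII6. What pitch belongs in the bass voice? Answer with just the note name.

Bb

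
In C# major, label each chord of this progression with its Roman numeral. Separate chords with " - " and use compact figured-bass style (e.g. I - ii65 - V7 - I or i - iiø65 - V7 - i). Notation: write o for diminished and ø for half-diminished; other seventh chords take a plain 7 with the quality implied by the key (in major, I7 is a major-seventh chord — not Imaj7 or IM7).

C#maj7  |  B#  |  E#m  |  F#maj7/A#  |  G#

I7 - V/iii - iii - IV65 - V

C#maj7: major seventh chord on C# = scale degree 1 → I7.
B# is the secondary dominant of iii (major triad on B#): V/iii.
E#m: minor triad on E# = scale degree 3 → iii.
F#maj7/A#: root F# is the subdominant; major seventh chord there is IV65.
G#: root G# is the dominant; major triad there is V.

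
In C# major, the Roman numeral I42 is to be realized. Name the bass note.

I in C# major has root C#; the chord is C#-E#-G#-B#.
The figure 42 means third inversion — the seventh is in the bass.

B#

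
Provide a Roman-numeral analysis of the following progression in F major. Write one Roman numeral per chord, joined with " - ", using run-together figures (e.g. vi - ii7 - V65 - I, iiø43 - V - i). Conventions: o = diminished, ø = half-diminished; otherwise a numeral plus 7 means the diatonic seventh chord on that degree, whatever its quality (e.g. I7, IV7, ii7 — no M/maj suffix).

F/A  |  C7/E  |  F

I6 - V65 - I

F/A: major triad on F = scale degree 1 → I6.
C7/E has root C, degree 5 in F major, so V65.
F: root F is the tonic; major triad there is I.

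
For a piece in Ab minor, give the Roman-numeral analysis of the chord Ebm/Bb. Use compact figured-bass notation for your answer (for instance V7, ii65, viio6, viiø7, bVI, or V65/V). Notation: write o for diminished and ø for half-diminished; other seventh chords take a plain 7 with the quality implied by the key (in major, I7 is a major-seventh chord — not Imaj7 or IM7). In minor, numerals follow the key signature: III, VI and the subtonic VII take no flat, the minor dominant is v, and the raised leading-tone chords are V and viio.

v64

The pitches Eb-Gb-Bb form a minor triad rooted on Eb.
Eb is scale degree 5 in Ab minor, and a minor triad on that degree is written v.
With Bb in the bass the chord is in second inversion, so the figured bass is 64.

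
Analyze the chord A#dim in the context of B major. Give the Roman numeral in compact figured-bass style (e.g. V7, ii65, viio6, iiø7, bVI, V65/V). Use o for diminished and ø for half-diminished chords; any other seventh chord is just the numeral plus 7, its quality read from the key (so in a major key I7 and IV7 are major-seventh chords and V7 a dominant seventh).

viio

Stacked in thirds the chord is A#-C#-E: a diminished triad on A#.
In B major, A# is the leading tone; the diatonic diminished triad there is viio.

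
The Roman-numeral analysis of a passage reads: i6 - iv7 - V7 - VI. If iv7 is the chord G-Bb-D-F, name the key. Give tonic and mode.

D minor

The chord Gm7 is a minor seventh chord rooted on G; its label is iv7.
If G is scale degree 4 and the mode makes that degree carry a minor seventh chord, the tonic is D and the mode is minor.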